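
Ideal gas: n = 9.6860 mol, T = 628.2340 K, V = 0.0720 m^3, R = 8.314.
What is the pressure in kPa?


P = nRT/V = 9.6860 * 8.314 * 628.2340 / 0.0720
= 50591.3096 / 0.0720 = 702657.0777 Pa = 702.6571 kPa

702.6571 kPa


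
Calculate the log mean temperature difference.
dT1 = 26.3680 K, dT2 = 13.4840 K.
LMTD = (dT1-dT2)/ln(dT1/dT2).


dT1/dT2 = 1.9555
ln(dT1/dT2) = 0.6706
LMTD = 12.8840 / 0.6706 = 19.2113 K

19.2113 K


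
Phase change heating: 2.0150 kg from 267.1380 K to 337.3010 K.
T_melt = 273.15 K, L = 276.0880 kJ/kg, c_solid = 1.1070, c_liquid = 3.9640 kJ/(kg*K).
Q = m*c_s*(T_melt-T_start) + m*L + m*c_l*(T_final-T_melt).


Q1 (sensible, solid) = 2.0150 * 1.1070 * 6.0120 = 13.4104 kJ
Q2 (latent) = 2.0150 * 276.0880 = 556.3173 kJ
Q3 (sensible, liquid) = 2.0150 * 3.9640 * 64.1510 = 512.4035 kJ
Q_total = 1082.1313 kJ

1082.1313 kJ


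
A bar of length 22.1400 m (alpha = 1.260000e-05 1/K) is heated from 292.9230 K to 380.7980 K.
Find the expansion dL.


dT = 87.8750 K
dL = 1.260000e-05 * 22.1400 * 87.8750 = 0.024514 m
L_final = 22.164514 m

dL = 0.024514 m


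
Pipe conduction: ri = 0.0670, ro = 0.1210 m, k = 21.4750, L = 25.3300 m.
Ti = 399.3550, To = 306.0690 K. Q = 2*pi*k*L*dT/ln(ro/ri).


dT = 93.2860 K
ln(ro/ri) = 0.5911
Q = 2*pi*21.4750*25.3300*93.2860 / 0.5911 = 539392.9507 W

539392.9507 W


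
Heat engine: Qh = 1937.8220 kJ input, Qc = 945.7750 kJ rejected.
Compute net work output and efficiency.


W = 1937.8220 - 945.7750 = 992.0470 kJ
eta = 992.0470 / 1937.8220 = 0.5119 = 51.1939%

W = 992.0470 kJ, eta = 51.1939%


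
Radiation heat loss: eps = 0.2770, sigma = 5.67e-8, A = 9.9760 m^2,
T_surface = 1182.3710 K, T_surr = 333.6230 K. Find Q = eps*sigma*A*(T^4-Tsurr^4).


T^4 = 1.9544e+12
Tsurr^4 = 1.2389e+10
Q = 0.2770 * 5.67e-8 * 9.9760 * 1.9420e+12 = 304279.4804 W

304279.4804 W


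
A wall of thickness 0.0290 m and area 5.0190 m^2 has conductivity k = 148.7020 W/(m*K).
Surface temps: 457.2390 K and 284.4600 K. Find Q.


dT = 172.7790 K
Q = 148.7020 * 5.0190 * 172.7790 / 0.0290 = 4446588.7367 W

4446588.7367 W


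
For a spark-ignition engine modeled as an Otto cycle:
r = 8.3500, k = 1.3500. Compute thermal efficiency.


r^(k-1) = 2.1018
eta = 1 - 1/2.1018 = 0.5242 = 52.4216%

52.4216%


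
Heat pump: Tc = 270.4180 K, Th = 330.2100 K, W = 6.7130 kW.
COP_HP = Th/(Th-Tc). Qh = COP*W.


COP = 330.2100 / 59.7920 = 5.5226
Qh = 5.5226 * 6.7130 = 37.0735 kW

COP = 5.5226, Qh = 37.0735 kW


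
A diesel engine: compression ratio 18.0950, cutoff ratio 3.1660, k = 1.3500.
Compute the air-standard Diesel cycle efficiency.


r^(k-1) = 2.7552
rc^k = 4.7390
eta = 0.5359 = 53.5889%

53.5889%


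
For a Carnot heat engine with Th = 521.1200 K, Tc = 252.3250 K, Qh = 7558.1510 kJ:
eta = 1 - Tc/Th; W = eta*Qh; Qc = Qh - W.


eta = 1 - 252.3250/521.1200 = 0.5158
W = 0.5158 * 7558.1510 = 3898.5132 kJ
Qc = 7558.1510 - 3898.5132 = 3659.6378 kJ

eta = 51.5803%, W = 3898.5132 kJ, Qc = 3659.6378 kJ


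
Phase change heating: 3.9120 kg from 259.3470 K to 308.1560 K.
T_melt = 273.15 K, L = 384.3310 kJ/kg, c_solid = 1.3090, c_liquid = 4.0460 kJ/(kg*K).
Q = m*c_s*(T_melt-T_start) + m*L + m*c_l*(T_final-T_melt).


Q1 (sensible, solid) = 3.9120 * 1.3090 * 13.8030 = 70.6825 kJ
Q2 (latent) = 3.9120 * 384.3310 = 1503.5029 kJ
Q3 (sensible, liquid) = 3.9120 * 4.0460 * 35.0060 = 554.0733 kJ
Q_total = 2128.2587 kJ

2128.2587 kJ


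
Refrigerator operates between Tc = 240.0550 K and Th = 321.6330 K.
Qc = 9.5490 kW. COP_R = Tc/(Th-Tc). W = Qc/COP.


COP = 240.0550 / 81.5780 = 2.9426
W = 9.5490 / 2.9426 = 3.2450 kW

COP = 2.9426, W = 3.2450 kW


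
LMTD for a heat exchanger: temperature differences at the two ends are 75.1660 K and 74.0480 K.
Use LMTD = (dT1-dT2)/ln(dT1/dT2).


dT1/dT2 = 1.0151
ln(dT1/dT2) = 0.0150
LMTD = 1.1180 / 0.0150 = 74.6056 K

74.6056 K


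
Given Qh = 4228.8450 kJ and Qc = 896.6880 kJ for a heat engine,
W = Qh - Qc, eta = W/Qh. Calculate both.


W = 4228.8450 - 896.6880 = 3332.1570 kJ
eta = 3332.1570 / 4228.8450 = 0.7880 = 78.7959%

W = 3332.1570 kJ, eta = 78.7959%


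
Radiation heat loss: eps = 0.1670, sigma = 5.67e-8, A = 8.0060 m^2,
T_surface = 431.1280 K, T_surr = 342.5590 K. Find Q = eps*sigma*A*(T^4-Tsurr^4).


T^4 = 3.4548e+10
Tsurr^4 = 1.3770e+10
Q = 0.1670 * 5.67e-8 * 8.0060 * 2.0778e+10 = 1575.1328 W

1575.1328 W


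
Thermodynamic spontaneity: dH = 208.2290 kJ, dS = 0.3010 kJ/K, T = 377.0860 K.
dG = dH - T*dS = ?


T*dS = 377.0860 * 0.3010 = 113.5029 kJ
dG = 208.2290 - 113.5029 = 94.7261 kJ (non-spontaneous)

dG = 94.7261 kJ, non-spontaneous


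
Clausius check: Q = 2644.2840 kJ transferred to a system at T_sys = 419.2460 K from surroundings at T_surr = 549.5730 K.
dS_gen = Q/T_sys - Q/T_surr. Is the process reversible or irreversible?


dS_sys = 2644.2840/419.2460 = 6.3072 kJ/K
dS_surr = -2644.2840/549.5730 = -4.8115 kJ/K
dS_gen = 6.3072 - 4.8115 = 1.4957 kJ/K (irreversible)

dS_gen = 1.4957 kJ/K, irreversible


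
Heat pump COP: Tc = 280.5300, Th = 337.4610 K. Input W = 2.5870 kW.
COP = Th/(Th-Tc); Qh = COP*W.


COP = 337.4610 / 56.9310 = 5.9275
Qh = 5.9275 * 2.5870 = 15.3346 kW

COP = 5.9275, Qh = 15.3346 kW


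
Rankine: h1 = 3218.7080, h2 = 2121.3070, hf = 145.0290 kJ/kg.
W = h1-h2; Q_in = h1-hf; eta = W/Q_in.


W = 1097.4010 kJ/kg
Q_in = 3073.6790 kJ/kg
eta = 0.3570 = 35.7032%

eta = 35.7032%


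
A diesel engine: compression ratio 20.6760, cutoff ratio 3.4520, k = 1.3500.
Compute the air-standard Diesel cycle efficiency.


r^(k-1) = 2.8868
rc^k = 5.3259
eta = 0.5473 = 54.7298%

54.7298%


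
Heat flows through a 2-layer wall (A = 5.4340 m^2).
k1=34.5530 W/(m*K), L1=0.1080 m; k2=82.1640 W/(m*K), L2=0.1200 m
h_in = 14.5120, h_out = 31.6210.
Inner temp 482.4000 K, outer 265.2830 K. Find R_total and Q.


R_conv_in = 1/(14.5120*5.4340) = 0.0127
R_1 = 0.1080/(34.5530*5.4340) = 0.0006
R_2 = 0.1200/(82.1640*5.4340) = 0.0003
R_conv_out = 1/(31.6210*5.4340) = 0.0058
R_total = 0.0193 K/W
Q = 217.1170 / 0.0193 = 11223.5835 W

R_total = 0.0193 K/W, Q = 11223.5835 W


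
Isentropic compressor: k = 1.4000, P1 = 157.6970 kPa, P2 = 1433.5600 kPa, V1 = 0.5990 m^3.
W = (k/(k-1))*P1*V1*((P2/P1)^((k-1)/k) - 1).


(k-1)/k = 0.2857
(P2/P1)^exp = 1.8788
W = 3.5000 * 157.6970 * 0.5990 * (1.8788 - 1) = 290.5459 kJ

290.5459 kJ


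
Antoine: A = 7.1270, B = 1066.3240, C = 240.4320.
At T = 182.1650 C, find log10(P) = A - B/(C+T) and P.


C+T = 422.5970
B/(C+T) = 2.5233
log10(P) = 7.1270 - 2.5233 = 4.6037
P = 10^4.6037 = 40154.6198 mmHg

40154.6198 mmHg


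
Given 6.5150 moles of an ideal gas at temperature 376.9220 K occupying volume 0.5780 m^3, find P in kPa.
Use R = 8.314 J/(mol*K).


P = nRT/V = 6.5150 * 8.314 * 376.9220 / 0.5780
= 20416.2477 / 0.5780 = 35322.2279 Pa = 35.3222 kPa

35.3222 kPa


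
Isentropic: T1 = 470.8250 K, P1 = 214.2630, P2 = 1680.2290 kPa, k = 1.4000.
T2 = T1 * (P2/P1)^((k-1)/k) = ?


(k-1)/k = 0.2857
(P2/P1)^exp = 1.8011
T2 = 470.8250 * 1.8011 = 848.0246 K

848.0246 K


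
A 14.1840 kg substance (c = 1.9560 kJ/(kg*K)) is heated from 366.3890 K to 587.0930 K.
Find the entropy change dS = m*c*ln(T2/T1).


T2/T1 = 1.6024
ln(T2/T1) = 0.4715
dS = 14.1840 * 1.9560 * 0.4715 = 13.0809 kJ/K

13.0809 kJ/K


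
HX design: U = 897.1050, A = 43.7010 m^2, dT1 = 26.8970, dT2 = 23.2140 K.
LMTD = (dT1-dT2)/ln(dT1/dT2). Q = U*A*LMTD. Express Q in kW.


LMTD = 25.0103 K
Q = 897.1050 * 43.7010 * 25.0103 = 980514.2302 W = 980.5142 kW

980.5142 kW


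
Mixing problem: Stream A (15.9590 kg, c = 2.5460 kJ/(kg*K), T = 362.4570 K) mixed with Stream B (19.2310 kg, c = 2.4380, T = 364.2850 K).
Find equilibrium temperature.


num = 31806.7800
den = 87.5168
Tf = 363.4363 K

363.4363 K


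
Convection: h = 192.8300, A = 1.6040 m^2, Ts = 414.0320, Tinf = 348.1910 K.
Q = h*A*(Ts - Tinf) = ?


dT = 65.8410 K
Q = 192.8300 * 1.6040 * 65.8410 = 20364.5765 W

20364.5765 W


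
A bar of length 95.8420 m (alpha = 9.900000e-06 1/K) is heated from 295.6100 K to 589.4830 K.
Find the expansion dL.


dT = 293.8730 K
dL = 9.900000e-06 * 95.8420 * 293.8730 = 0.278837 m
L_final = 96.120837 m

dL = 0.278837 m


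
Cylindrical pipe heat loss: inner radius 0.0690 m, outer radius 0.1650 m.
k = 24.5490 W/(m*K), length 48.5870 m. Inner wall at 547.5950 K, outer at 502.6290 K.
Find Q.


dT = 44.9660 K
ln(ro/ri) = 0.8718
Q = 2*pi*24.5490*48.5870*44.9660 / 0.8718 = 386528.6925 W

386528.6925 W


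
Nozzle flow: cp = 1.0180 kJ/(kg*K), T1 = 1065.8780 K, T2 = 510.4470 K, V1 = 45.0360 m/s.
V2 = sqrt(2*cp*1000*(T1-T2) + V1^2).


dT = 555.4310 K
2*cp*1000*dT = 1130857.5160
V1^2 = 2028.2413
V2 = sqrt(1132885.7573) = 1064.3711 m/s

1064.3711 m/s


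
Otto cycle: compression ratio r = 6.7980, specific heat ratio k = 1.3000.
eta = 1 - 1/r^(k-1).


r^(k-1) = 1.7771
eta = 1 - 1/1.7771 = 0.4373 = 43.7289%

43.7289%


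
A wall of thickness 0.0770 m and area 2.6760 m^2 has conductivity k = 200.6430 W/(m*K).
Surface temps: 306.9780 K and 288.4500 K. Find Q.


dT = 18.5280 K
Q = 200.6430 * 2.6760 * 18.5280 / 0.0770 = 129195.6641 W

129195.6641 W


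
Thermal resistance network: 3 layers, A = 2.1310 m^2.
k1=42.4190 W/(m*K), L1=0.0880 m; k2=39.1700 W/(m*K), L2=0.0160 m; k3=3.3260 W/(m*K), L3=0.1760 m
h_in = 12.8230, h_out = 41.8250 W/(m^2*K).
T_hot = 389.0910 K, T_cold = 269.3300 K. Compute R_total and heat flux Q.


R_conv_in = 1/(12.8230*2.1310) = 0.0366
R_1 = 0.0880/(42.4190*2.1310) = 0.0010
R_2 = 0.0160/(39.1700*2.1310) = 0.0002
R_3 = 0.1760/(3.3260*2.1310) = 0.0248
R_conv_out = 1/(41.8250*2.1310) = 0.0112
R_total = 0.0738 K/W
Q = 119.7610 / 0.0738 = 1622.5131 W

R_total = 0.0738 K/W, Q = 1622.5131 W


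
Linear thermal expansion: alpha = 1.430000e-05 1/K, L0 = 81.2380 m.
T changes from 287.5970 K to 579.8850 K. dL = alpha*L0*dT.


dT = 292.2880 K
dL = 1.430000e-05 * 81.2380 * 292.2880 = 0.339552 m
L_final = 81.577552 m

dL = 0.339552 m


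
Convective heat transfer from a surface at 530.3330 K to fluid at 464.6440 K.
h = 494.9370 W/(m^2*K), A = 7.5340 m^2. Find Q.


dT = 65.6890 K
Q = 494.9370 * 7.5340 * 65.6890 = 244944.7796 W

244944.7796 W


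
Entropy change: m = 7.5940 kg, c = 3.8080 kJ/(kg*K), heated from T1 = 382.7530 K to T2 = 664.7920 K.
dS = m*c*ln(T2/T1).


T2/T1 = 1.7369
ln(T2/T1) = 0.5521
dS = 7.5940 * 3.8080 * 0.5521 = 15.9651 kJ/K

15.9651 kJ/K


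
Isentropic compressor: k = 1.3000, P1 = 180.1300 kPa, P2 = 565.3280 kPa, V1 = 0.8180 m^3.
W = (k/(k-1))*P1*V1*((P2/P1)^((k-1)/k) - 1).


(k-1)/k = 0.2308
(P2/P1)^exp = 1.3020
W = 4.3333 * 180.1300 * 0.8180 * (1.3020 - 1) = 192.8568 kJ

192.8568 kJ


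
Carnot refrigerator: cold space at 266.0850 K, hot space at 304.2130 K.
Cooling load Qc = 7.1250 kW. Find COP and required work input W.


COP = 266.0850 / 38.1280 = 6.9787
W = 7.1250 / 6.9787 = 1.0210 kW

COP = 6.9787, W = 1.0210 kW


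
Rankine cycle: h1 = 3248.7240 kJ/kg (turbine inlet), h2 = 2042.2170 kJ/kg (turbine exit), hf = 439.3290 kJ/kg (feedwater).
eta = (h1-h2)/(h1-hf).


W = 1206.5070 kJ/kg
Q_in = 2809.3950 kJ/kg
eta = 0.4295 = 42.9454%

eta = 42.9454%


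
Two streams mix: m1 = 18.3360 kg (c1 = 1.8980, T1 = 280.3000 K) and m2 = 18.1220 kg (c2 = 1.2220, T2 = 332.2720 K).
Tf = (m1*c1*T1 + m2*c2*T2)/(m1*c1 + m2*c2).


num = 17113.1157
den = 56.9468
Tf = 300.5105 K

300.5105 K


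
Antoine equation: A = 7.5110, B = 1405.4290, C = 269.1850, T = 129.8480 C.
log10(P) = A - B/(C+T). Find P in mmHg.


C+T = 399.0330
B/(C+T) = 3.5221
log10(P) = 7.5110 - 3.5221 = 3.9889
P = 10^3.9889 = 9747.9402 mmHg

9747.9402 mmHg


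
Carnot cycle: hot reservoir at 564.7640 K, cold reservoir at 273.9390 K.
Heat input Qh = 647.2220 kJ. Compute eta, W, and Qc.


eta = 1 - 273.9390/564.7640 = 0.5149
W = 0.5149 * 647.2220 = 333.2867 kJ
Qc = 647.2220 - 333.2867 = 313.9353 kJ

eta = 51.4950%, W = 333.2867 kJ, Qc = 313.9353 kJ


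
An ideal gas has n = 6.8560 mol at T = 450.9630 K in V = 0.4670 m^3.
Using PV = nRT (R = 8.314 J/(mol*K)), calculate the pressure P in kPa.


P = nRT/V = 6.8560 * 8.314 * 450.9630 / 0.4670
= 25705.2446 / 0.4670 = 55043.3502 Pa = 55.0434 kPa

55.0434 kPa


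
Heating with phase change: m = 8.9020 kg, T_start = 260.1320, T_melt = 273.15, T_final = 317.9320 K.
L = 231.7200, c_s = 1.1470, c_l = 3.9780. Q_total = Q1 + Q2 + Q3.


Q1 (sensible, solid) = 8.9020 * 1.1470 * 13.0180 = 132.9215 kJ
Q2 (latent) = 8.9020 * 231.7200 = 2062.7714 kJ
Q3 (sensible, liquid) = 8.9020 * 3.9780 * 44.7820 = 1585.8272 kJ
Q_total = 3781.5201 kJ

3781.5201 kJ


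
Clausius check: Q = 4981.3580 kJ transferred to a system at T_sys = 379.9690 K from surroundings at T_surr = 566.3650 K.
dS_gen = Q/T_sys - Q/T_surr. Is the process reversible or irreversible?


dS_sys = 4981.3580/379.9690 = 13.1099 kJ/K
dS_surr = -4981.3580/566.3650 = -8.7953 kJ/K
dS_gen = 13.1099 - 8.7953 = 4.3146 kJ/K (irreversible)

dS_gen = 4.3146 kJ/K, irreversible


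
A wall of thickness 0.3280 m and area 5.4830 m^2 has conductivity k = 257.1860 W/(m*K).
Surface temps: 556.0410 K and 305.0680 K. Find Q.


dT = 250.9730 K
Q = 257.1860 * 5.4830 * 250.9730 / 0.3280 = 1078993.2508 W

1078993.2508 W


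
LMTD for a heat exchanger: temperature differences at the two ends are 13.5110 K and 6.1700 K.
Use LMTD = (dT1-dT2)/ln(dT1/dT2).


dT1/dT2 = 2.1898
ln(dT1/dT2) = 0.7838
LMTD = 7.3410 / 0.7838 = 9.3658 K

9.3658 K


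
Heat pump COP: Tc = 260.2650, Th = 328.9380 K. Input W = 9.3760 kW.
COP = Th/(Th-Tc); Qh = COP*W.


COP = 328.9380 / 68.6730 = 4.7899
Qh = 4.7899 * 9.3760 = 44.9103 kW

COP = 4.7899, Qh = 44.9103 kW


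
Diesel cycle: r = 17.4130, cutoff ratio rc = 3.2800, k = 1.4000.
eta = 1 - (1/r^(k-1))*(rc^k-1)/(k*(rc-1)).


r^(k-1) = 3.1358
rc^k = 5.2750
eta = 0.5729 = 57.2905%

57.2905%


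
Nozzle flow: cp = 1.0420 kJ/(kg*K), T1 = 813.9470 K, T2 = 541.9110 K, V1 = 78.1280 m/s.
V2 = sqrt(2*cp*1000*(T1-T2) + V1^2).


dT = 272.0360 K
2*cp*1000*dT = 566923.0240
V1^2 = 6103.9844
V2 = sqrt(573027.0084) = 756.9855 m/s

756.9855 m/s


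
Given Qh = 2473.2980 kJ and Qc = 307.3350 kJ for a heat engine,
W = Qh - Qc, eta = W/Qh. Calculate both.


W = 2473.2980 - 307.3350 = 2165.9630 kJ
eta = 2165.9630 / 2473.2980 = 0.8757 = 87.5739%

W = 2165.9630 kJ, eta = 87.5739%


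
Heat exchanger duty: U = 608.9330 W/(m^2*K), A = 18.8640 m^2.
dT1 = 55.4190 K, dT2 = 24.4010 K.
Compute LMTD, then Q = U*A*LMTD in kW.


LMTD = 37.8131 K
Q = 608.9330 * 18.8640 * 37.8131 = 434355.4108 W = 434.3554 kW

434.3554 kW


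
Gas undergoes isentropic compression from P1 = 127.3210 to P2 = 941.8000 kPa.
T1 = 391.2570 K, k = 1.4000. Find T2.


(k-1)/k = 0.2857
(P2/P1)^exp = 1.7713
T2 = 391.2570 * 1.7713 = 693.0500 K

693.0500 K


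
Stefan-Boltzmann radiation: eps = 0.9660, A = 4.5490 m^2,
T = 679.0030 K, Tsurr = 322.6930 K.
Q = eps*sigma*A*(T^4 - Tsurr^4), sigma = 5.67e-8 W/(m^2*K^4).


T^4 = 2.1256e+11
Tsurr^4 = 1.0843e+10
Q = 0.9660 * 5.67e-8 * 4.5490 * 2.0172e+11 = 50260.1368 W

50260.1368 W


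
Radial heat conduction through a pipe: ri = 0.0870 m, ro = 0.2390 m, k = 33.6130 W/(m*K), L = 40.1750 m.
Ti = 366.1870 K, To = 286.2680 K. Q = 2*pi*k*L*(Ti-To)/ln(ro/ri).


dT = 79.9190 K
ln(ro/ri) = 1.0106
Q = 2*pi*33.6130*40.1750*79.9190 / 1.0106 = 671016.0821 W

671016.0821 W


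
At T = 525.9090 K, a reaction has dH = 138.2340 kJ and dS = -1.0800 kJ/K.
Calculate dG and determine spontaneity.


T*dS = 525.9090 * -1.0800 = -567.9817 kJ
dG = 138.2340 + 567.9817 = 706.2157 kJ (non-spontaneous)

dG = 706.2157 kJ, non-spontaneous


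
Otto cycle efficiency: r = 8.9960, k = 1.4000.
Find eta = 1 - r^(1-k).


r^(k-1) = 2.4078
eta = 1 - 1/2.4078 = 0.5847 = 58.4683%

58.4683%


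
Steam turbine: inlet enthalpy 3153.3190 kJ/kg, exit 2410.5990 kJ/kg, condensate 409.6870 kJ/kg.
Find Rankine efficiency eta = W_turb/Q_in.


W = 742.7200 kJ/kg
Q_in = 2743.6320 kJ/kg
eta = 0.2707 = 27.0707%

eta = 27.0707%


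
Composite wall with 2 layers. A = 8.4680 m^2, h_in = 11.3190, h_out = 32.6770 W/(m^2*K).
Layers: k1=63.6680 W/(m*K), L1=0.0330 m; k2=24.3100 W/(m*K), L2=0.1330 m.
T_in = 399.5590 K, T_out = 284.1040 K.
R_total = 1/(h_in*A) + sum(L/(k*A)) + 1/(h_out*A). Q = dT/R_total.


R_conv_in = 1/(11.3190*8.4680) = 0.0104
R_1 = 0.0330/(63.6680*8.4680) = 6.1209e-05
R_2 = 0.1330/(24.3100*8.4680) = 0.0006
R_conv_out = 1/(32.6770*8.4680) = 0.0036
R_total = 0.0148 K/W
Q = 115.4550 / 0.0148 = 7825.2082 W

R_total = 0.0148 K/W, Q = 7825.2082 W


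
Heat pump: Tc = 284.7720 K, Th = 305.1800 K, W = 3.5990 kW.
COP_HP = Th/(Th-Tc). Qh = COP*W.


COP = 305.1800 / 20.4080 = 14.9539
Qh = 14.9539 * 3.5990 = 53.8192 kW

COP = 14.9539, Qh = 53.8192 kW


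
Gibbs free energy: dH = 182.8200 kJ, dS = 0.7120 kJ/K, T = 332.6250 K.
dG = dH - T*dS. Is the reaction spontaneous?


T*dS = 332.6250 * 0.7120 = 236.8290 kJ
dG = 182.8200 - 236.8290 = -54.0090 kJ (spontaneous)

dG = -54.0090 kJ, spontaneous


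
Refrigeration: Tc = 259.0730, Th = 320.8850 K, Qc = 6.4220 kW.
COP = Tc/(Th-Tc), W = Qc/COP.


COP = 259.0730 / 61.8120 = 4.1913
W = 6.4220 / 4.1913 = 1.5322 kW

COP = 4.1913, W = 1.5322 kW


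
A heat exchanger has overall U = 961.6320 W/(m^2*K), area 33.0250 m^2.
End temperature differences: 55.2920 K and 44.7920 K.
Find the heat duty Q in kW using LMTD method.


LMTD = 49.8579 K
Q = 961.6320 * 33.0250 * 49.8579 = 1583380.8432 W = 1583.3808 kW

1583.3808 kW


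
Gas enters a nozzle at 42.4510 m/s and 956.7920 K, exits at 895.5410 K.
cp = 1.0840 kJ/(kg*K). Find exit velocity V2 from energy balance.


dT = 61.2510 K
2*cp*1000*dT = 132792.1680
V1^2 = 1802.0874
V2 = sqrt(134594.2554) = 366.8709 m/s

366.8709 m/s


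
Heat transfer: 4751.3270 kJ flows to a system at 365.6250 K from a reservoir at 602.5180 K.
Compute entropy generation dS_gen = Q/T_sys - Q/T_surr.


dS_sys = 4751.3270/365.6250 = 12.9951 kJ/K
dS_surr = -4751.3270/602.5180 = -7.8858 kJ/K
dS_gen = 12.9951 - 7.8858 = 5.1093 kJ/K (irreversible)

dS_gen = 5.1093 kJ/K, irreversible


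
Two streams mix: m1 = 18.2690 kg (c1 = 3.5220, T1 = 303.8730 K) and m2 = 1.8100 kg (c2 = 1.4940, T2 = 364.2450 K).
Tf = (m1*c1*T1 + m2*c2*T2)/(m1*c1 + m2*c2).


num = 20537.1969
den = 67.0476
Tf = 306.3079 K

306.3079 K


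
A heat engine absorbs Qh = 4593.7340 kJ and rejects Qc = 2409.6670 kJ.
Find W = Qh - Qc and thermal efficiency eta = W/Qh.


W = 4593.7340 - 2409.6670 = 2184.0670 kJ
eta = 2184.0670 / 4593.7340 = 0.4754 = 47.5445%

W = 2184.0670 kJ, eta = 47.5445%


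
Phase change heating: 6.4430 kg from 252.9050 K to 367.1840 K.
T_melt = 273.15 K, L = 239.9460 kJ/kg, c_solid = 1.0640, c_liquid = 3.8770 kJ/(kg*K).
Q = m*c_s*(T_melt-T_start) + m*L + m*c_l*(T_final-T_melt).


Q1 (sensible, solid) = 6.4430 * 1.0640 * 20.2450 = 138.7866 kJ
Q2 (latent) = 6.4430 * 239.9460 = 1545.9721 kJ
Q3 (sensible, liquid) = 6.4430 * 3.8770 * 94.0340 = 2348.9233 kJ
Q_total = 4033.6820 kJ

4033.6820 kJ


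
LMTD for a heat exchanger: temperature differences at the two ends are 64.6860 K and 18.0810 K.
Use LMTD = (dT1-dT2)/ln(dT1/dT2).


dT1/dT2 = 3.5776
ln(dT1/dT2) = 1.2747
LMTD = 46.6050 / 1.2747 = 36.5620 K

36.5620 K


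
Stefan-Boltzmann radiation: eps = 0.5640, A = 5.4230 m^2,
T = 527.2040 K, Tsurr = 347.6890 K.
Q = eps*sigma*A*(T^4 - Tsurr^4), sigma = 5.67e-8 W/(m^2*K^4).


T^4 = 7.7253e+10
Tsurr^4 = 1.4614e+10
Q = 0.5640 * 5.67e-8 * 5.4230 * 6.2639e+10 = 10862.9335 W

10862.9335 W


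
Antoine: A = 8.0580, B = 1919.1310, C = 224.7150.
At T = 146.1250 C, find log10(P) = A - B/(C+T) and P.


C+T = 370.8400
B/(C+T) = 5.1751
log10(P) = 8.0580 - 5.1751 = 2.8829
P = 10^2.8829 = 763.6745 mmHg

763.6745 mmHg


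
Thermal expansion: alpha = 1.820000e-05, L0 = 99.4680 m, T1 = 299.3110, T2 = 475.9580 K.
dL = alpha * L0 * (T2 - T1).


dT = 176.6470 K
dL = 1.820000e-05 * 99.4680 * 176.6470 = 0.319787 m
L_final = 99.787787 m

dL = 0.319787 m


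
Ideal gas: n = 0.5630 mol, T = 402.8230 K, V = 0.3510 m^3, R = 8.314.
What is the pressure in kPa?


P = nRT/V = 0.5630 * 8.314 * 402.8230 / 0.3510
= 1885.5266 / 0.3510 = 5371.8708 Pa = 5.3719 kPa

5.3719 kPa


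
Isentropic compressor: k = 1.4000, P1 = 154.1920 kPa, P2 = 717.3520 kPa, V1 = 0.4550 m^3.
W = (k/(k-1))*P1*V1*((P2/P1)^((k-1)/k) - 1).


(k-1)/k = 0.2857
(P2/P1)^exp = 1.5515
W = 3.5000 * 154.1920 * 0.4550 * (1.5515 - 1) = 135.4311 kJ

135.4311 kJ


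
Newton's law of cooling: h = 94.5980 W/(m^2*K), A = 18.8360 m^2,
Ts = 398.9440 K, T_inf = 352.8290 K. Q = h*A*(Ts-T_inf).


dT = 46.1150 K
Q = 94.5980 * 18.8360 * 46.1150 = 82169.9172 W

82169.9172 W


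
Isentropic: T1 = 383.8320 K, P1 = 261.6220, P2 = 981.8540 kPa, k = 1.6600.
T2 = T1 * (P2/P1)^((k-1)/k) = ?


(k-1)/k = 0.3976
(P2/P1)^exp = 1.6919
T2 = 383.8320 * 1.6919 = 649.3909 K

649.3909 K


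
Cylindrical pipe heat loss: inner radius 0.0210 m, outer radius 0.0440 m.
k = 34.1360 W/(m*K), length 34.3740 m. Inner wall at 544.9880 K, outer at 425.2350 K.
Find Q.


dT = 119.7530 K
ln(ro/ri) = 0.7397
Q = 2*pi*34.1360*34.3740*119.7530 / 0.7397 = 1193637.9398 W

1193637.9398 W


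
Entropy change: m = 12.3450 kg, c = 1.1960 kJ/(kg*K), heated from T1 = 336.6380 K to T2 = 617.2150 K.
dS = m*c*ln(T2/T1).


T2/T1 = 1.8335
ln(T2/T1) = 0.6062
dS = 12.3450 * 1.1960 * 0.6062 = 8.9504 kJ/K

8.9504 kJ/K


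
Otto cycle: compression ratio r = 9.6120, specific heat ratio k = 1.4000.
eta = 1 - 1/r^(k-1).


r^(k-1) = 2.4724
eta = 1 - 1/2.4724 = 0.5955 = 59.5541%

59.5541%


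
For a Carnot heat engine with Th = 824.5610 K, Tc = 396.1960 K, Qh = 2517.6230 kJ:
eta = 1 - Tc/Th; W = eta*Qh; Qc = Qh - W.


eta = 1 - 396.1960/824.5610 = 0.5195
W = 0.5195 * 2517.6230 = 1307.9221 kJ
Qc = 2517.6230 - 1307.9221 = 1209.7009 kJ

eta = 51.9507%, W = 1307.9221 kJ, Qc = 1209.7009 kJ


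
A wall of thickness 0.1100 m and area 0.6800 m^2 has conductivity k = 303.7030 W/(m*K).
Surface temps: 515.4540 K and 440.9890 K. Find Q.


dT = 74.4650 K
Q = 303.7030 * 0.6800 * 74.4650 / 0.1100 = 139803.3259 W

139803.3259 W


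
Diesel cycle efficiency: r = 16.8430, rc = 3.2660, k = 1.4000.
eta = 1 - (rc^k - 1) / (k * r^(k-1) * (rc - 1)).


r^(k-1) = 3.0943
rc^k = 5.2435
eta = 0.5677 = 56.7715%

56.7715%


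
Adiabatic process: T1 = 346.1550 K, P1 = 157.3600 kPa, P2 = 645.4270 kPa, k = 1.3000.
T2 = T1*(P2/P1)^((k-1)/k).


(k-1)/k = 0.2308
(P2/P1)^exp = 1.3850
T2 = 346.1550 * 1.3850 = 479.4256 K

479.4256 K


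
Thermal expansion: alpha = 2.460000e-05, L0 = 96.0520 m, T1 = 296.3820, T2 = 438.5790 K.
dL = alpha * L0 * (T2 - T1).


dT = 142.1970 K
dL = 2.460000e-05 * 96.0520 * 142.1970 = 0.335994 m
L_final = 96.387994 m

dL = 0.335994 m


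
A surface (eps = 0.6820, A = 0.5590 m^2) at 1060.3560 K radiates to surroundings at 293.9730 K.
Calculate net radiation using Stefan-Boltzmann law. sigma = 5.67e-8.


T^4 = 1.2642e+12
Tsurr^4 = 7.4684e+09
Q = 0.6820 * 5.67e-8 * 0.5590 * 1.2567e+12 = 27165.1881 W

27165.1881 W


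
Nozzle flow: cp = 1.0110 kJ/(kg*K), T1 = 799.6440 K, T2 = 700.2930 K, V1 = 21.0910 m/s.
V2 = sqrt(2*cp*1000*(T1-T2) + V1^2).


dT = 99.3510 K
2*cp*1000*dT = 200887.7220
V1^2 = 444.8303
V2 = sqrt(201332.5523) = 448.7010 m/s

448.7010 m/s


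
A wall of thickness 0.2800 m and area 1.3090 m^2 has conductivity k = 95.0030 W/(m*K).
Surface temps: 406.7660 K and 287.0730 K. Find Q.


dT = 119.6930 K
Q = 95.0030 * 1.3090 * 119.6930 / 0.2800 = 53160.3323 W

53160.3323 W


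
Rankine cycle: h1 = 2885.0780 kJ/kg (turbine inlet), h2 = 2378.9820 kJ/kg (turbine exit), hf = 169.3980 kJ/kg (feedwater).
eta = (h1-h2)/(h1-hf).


W = 506.0960 kJ/kg
Q_in = 2715.6800 kJ/kg
eta = 0.1864 = 18.6361%

eta = 18.6361%


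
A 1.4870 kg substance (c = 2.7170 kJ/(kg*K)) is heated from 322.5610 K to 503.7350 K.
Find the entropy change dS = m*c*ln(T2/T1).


T2/T1 = 1.5617
ln(T2/T1) = 0.4458
dS = 1.4870 * 2.7170 * 0.4458 = 1.8009 kJ/K

1.8009 kJ/K


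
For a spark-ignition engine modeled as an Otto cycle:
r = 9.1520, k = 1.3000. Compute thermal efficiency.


r^(k-1) = 1.9429
eta = 1 - 1/1.9429 = 0.4853 = 48.5311%

48.5311%


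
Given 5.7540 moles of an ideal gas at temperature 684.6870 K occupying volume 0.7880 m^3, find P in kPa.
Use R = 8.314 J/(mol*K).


P = nRT/V = 5.7540 * 8.314 * 684.6870 / 0.7880
= 32754.5743 / 0.7880 = 41566.7187 Pa = 41.5667 kPa

41.5667 kPa


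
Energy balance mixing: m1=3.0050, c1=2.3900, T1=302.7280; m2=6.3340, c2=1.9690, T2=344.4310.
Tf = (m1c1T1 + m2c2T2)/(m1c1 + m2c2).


num = 6469.7989
den = 19.6536
Tf = 329.1916 K

329.1916 K


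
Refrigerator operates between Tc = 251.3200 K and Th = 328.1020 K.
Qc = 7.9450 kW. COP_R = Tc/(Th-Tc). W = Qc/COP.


COP = 251.3200 / 76.7820 = 3.2732
W = 7.9450 / 3.2732 = 2.4273 kW

COP = 3.2732, W = 2.4273 kW


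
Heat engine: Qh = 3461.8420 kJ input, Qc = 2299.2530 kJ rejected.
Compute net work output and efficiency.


W = 3461.8420 - 2299.2530 = 1162.5890 kJ
eta = 1162.5890 / 3461.8420 = 0.3358 = 33.5830%

W = 1162.5890 kJ, eta = 33.5830%


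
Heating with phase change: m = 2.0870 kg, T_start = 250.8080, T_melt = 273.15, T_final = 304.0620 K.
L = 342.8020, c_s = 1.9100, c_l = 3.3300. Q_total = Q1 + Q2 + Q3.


Q1 (sensible, solid) = 2.0870 * 1.9100 * 22.3420 = 89.0590 kJ
Q2 (latent) = 2.0870 * 342.8020 = 715.4278 kJ
Q3 (sensible, liquid) = 2.0870 * 3.3300 * 30.9120 = 214.8294 kJ
Q_total = 1019.3162 kJ

1019.3162 kJ


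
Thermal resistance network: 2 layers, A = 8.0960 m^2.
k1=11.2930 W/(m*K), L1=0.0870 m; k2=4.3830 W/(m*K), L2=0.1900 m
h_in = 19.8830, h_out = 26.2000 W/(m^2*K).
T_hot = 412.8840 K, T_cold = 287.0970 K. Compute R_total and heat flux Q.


R_conv_in = 1/(19.8830*8.0960) = 0.0062
R_1 = 0.0870/(11.2930*8.0960) = 0.0010
R_2 = 0.1900/(4.3830*8.0960) = 0.0054
R_conv_out = 1/(26.2000*8.0960) = 0.0047
R_total = 0.0172 K/W
Q = 125.7870 / 0.0172 = 7299.3512 W

R_total = 0.0172 K/W, Q = 7299.3512 W


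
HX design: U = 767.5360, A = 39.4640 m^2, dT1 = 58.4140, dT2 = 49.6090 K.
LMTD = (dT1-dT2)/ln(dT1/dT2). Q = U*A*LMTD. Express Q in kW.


LMTD = 53.8917 K
Q = 767.5360 * 39.4640 * 53.8917 = 1632380.9019 W = 1632.3809 kW

1632.3809 kW


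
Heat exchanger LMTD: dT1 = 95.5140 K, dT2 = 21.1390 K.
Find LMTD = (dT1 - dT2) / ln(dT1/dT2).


dT1/dT2 = 4.5184
ln(dT1/dT2) = 1.5082
LMTD = 74.3750 / 1.5082 = 49.3153 K

49.3153 K


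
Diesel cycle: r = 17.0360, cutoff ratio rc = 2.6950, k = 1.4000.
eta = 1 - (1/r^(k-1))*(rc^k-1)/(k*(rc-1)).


r^(k-1) = 3.1085
rc^k = 4.0067
eta = 0.5924 = 59.2395%

59.2395%


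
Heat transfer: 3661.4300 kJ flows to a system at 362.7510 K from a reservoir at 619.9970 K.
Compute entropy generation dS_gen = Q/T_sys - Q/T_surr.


dS_sys = 3661.4300/362.7510 = 10.0935 kJ/K
dS_surr = -3661.4300/619.9970 = -5.9056 kJ/K
dS_gen = 10.0935 - 5.9056 = 4.1879 kJ/K (irreversible)

dS_gen = 4.1879 kJ/K, irreversible


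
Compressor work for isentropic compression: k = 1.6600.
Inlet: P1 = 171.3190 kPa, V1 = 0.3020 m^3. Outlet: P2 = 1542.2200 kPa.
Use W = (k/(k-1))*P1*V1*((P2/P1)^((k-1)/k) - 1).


(k-1)/k = 0.3976
(P2/P1)^exp = 2.3957
W = 2.5152 * 171.3190 * 0.3020 * (2.3957 - 1) = 181.6252 kJ

181.6252 kJ


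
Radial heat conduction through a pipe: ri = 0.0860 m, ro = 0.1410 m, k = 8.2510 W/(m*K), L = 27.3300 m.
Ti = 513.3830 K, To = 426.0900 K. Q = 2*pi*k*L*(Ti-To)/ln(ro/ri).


dT = 87.2930 K
ln(ro/ri) = 0.4944
Q = 2*pi*8.2510*27.3300*87.2930 / 0.4944 = 250158.9131 W

250158.9131 W


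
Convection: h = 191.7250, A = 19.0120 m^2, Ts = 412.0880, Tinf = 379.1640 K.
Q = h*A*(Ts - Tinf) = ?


dT = 32.9240 K
Q = 191.7250 * 19.0120 * 32.9240 = 120010.4723 W

120010.4723 W


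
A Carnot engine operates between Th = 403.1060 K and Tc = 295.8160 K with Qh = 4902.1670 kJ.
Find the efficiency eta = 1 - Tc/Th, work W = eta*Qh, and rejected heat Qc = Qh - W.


eta = 1 - 295.8160/403.1060 = 0.2662
W = 0.2662 * 4902.1670 = 1304.7523 kJ
Qc = 4902.1670 - 1304.7523 = 3597.4147 kJ

eta = 26.6158%, W = 1304.7523 kJ, Qc = 3597.4147 kJ


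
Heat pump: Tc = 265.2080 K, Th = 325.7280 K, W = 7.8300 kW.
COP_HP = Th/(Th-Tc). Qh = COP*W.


COP = 325.7280 / 60.5200 = 5.3822
Qh = 5.3822 * 7.8300 = 42.1423 kW

COP = 5.3822, Qh = 42.1423 kW


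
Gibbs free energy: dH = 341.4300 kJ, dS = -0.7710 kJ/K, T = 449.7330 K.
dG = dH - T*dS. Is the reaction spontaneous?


T*dS = 449.7330 * -0.7710 = -346.7441 kJ
dG = 341.4300 + 346.7441 = 688.1741 kJ (non-spontaneous)

dG = 688.1741 kJ, non-spontaneous


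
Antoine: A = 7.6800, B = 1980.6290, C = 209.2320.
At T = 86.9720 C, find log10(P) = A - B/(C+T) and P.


C+T = 296.2040
B/(C+T) = 6.6867
log10(P) = 7.6800 - 6.6867 = 0.9933
P = 10^0.9933 = 9.8468 mmHg

9.8468 mmHg


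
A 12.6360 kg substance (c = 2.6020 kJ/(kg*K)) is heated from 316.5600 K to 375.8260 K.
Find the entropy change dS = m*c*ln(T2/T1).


T2/T1 = 1.1872
ln(T2/T1) = 0.1716
dS = 12.6360 * 2.6020 * 0.1716 = 5.6425 kJ/K

5.6425 kJ/K


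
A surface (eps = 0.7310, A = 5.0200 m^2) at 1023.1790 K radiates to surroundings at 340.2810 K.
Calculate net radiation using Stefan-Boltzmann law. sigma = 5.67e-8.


T^4 = 1.0960e+12
Tsurr^4 = 1.3408e+10
Q = 0.7310 * 5.67e-8 * 5.0200 * 1.0826e+12 = 225250.1025 W

225250.1025 W


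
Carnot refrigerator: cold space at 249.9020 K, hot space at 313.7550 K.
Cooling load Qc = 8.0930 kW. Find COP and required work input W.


COP = 249.9020 / 63.8530 = 3.9137
W = 8.0930 / 3.9137 = 2.0679 kW

COP = 3.9137, W = 2.0679 kW


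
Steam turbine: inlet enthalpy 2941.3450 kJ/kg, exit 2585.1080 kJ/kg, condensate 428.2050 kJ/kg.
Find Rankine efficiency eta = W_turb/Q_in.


W = 356.2370 kJ/kg
Q_in = 2513.1400 kJ/kg
eta = 0.1417 = 14.1750%

eta = 14.1750%


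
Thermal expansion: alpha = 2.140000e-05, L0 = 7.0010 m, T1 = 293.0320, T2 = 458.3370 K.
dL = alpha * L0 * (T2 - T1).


dT = 165.3050 K
dL = 2.140000e-05 * 7.0010 * 165.3050 = 0.024766 m
L_final = 7.025766 m

dL = 0.024766 m


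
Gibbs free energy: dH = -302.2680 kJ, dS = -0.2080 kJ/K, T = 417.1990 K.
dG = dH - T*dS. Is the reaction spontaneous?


T*dS = 417.1990 * -0.2080 = -86.7774 kJ
dG = -302.2680 + 86.7774 = -215.4906 kJ (spontaneous)

dG = -215.4906 kJ, spontaneous


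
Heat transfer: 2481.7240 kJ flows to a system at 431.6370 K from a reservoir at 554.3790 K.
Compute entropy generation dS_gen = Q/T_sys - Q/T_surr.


dS_sys = 2481.7240/431.6370 = 5.7496 kJ/K
dS_surr = -2481.7240/554.3790 = -4.4766 kJ/K
dS_gen = 5.7496 - 4.4766 = 1.2730 kJ/K (irreversible)

dS_gen = 1.2730 kJ/K, irreversible


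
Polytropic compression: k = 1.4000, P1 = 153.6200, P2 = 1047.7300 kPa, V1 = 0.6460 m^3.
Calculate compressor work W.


(k-1)/k = 0.2857
(P2/P1)^exp = 1.7307
W = 3.5000 * 153.6200 * 0.6460 * (1.7307 - 1) = 253.8076 kJ

253.8076 kJ


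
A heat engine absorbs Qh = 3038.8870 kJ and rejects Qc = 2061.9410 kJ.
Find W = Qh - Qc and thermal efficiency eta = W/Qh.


W = 3038.8870 - 2061.9410 = 976.9460 kJ
eta = 976.9460 / 3038.8870 = 0.3215 = 32.1482%

W = 976.9460 kJ, eta = 32.1482%


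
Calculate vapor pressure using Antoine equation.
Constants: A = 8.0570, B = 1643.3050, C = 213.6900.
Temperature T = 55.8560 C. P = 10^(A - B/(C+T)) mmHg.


C+T = 269.5460
B/(C+T) = 6.0966
log10(P) = 8.0570 - 6.0966 = 1.9604
P = 10^1.9604 = 91.2923 mmHg

91.2923 mmHg


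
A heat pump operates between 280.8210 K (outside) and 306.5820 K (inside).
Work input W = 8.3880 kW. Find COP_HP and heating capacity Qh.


COP = 306.5820 / 25.7610 = 11.9010
Qh = 11.9010 * 8.3880 = 99.8257 kW

COP = 11.9010, Qh = 99.8257 kW


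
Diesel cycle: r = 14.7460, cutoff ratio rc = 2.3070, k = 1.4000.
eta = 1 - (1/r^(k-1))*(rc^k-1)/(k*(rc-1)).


r^(k-1) = 2.9341
rc^k = 3.2230
eta = 0.5859 = 58.5929%

58.5929%


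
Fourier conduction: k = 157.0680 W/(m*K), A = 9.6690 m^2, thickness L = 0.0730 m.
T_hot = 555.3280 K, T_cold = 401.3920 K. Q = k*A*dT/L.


dT = 153.9360 K
Q = 157.0680 * 9.6690 * 153.9360 / 0.0730 = 3202481.3641 W

3202481.3641 W


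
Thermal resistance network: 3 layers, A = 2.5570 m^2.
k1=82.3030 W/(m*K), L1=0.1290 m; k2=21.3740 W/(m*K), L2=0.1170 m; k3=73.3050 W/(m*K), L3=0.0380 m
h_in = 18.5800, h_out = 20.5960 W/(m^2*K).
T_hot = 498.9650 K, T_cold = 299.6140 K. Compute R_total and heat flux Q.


R_conv_in = 1/(18.5800*2.5570) = 0.0210
R_1 = 0.1290/(82.3030*2.5570) = 0.0006
R_2 = 0.1170/(21.3740*2.5570) = 0.0021
R_3 = 0.0380/(73.3050*2.5570) = 0.0002
R_conv_out = 1/(20.5960*2.5570) = 0.0190
R_total = 0.0430 K/W
Q = 199.3510 / 0.0430 = 4636.7811 W

R_total = 0.0430 K/W, Q = 4636.7811 W


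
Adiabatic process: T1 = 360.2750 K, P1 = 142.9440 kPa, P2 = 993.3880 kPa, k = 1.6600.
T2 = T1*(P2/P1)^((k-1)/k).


(k-1)/k = 0.3976
(P2/P1)^exp = 2.1615
T2 = 360.2750 * 2.1615 = 778.7293 K

778.7293 K


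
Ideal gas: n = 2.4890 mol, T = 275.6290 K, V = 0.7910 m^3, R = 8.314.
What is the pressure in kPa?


P = nRT/V = 2.4890 * 8.314 * 275.6290 / 0.7910
= 5703.7414 / 0.7910 = 7210.7982 Pa = 7.2108 kPa

7.2108 kPa


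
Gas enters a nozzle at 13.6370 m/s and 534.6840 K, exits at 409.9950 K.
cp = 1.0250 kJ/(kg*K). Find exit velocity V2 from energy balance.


dT = 124.6890 K
2*cp*1000*dT = 255612.4500
V1^2 = 185.9678
V2 = sqrt(255798.4178) = 505.7652 m/s

505.7652 m/s


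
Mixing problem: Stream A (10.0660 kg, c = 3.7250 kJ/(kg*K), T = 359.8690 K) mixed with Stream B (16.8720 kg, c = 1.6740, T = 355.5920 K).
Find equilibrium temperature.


num = 23536.8378
den = 65.7396
Tf = 358.0315 K

358.0315 K


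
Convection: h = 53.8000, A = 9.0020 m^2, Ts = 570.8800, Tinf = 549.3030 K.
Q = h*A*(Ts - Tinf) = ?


dT = 21.5770 K
Q = 53.8000 * 9.0020 * 21.5770 = 10449.9051 W

10449.9051 W


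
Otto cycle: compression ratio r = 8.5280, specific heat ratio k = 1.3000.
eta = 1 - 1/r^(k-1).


r^(k-1) = 1.9022
eta = 1 - 1/1.9022 = 0.4743 = 47.4290%

47.4290%


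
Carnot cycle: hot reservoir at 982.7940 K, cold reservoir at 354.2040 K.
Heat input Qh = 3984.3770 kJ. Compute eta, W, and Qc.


eta = 1 - 354.2040/982.7940 = 0.6396
W = 0.6396 * 3984.3770 = 2548.3871 kJ
Qc = 3984.3770 - 2548.3871 = 1435.9899 kJ

eta = 63.9595%, W = 2548.3871 kJ, Qc = 1435.9899 kJ


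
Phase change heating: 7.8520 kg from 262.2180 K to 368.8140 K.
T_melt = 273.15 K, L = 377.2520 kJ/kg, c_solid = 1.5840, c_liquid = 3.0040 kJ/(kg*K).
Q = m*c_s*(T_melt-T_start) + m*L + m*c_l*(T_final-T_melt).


Q1 (sensible, solid) = 7.8520 * 1.5840 * 10.9320 = 135.9675 kJ
Q2 (latent) = 7.8520 * 377.2520 = 2962.1827 kJ
Q3 (sensible, liquid) = 7.8520 * 3.0040 * 95.6640 = 2256.4658 kJ
Q_total = 5354.6160 kJ

5354.6160 kJ


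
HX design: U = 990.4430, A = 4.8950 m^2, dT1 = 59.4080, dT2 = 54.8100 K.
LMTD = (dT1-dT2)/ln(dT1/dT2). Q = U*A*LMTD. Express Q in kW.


LMTD = 57.0781 K
Q = 990.4430 * 4.8950 * 57.0781 = 276727.2783 W = 276.7273 kW

276.7273 kW


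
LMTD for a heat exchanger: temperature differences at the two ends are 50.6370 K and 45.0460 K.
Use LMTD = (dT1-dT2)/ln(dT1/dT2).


dT1/dT2 = 1.1241
ln(dT1/dT2) = 0.1170
LMTD = 5.5910 / 0.1170 = 47.7870 K

47.7870 K


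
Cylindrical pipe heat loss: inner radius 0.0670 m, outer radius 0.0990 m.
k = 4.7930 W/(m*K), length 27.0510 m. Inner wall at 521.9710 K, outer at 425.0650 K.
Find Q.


dT = 96.9060 K
ln(ro/ri) = 0.3904
Q = 2*pi*4.7930*27.0510*96.9060 / 0.3904 = 202200.0175 W

202200.0175 W


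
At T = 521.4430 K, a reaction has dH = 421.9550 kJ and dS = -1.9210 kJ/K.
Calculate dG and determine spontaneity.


T*dS = 521.4430 * -1.9210 = -1001.6920 kJ
dG = 421.9550 + 1001.6920 = 1423.6470 kJ (non-spontaneous)

dG = 1423.6470 kJ, non-spontaneous


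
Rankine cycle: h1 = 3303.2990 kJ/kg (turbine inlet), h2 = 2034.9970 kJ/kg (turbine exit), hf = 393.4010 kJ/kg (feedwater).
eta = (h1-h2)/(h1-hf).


W = 1268.3020 kJ/kg
Q_in = 2909.8980 kJ/kg
eta = 0.4359 = 43.5858%

eta = 43.5858%


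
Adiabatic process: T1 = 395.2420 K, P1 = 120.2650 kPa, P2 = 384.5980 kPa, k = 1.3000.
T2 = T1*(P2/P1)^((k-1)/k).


(k-1)/k = 0.2308
(P2/P1)^exp = 1.3077
T2 = 395.2420 * 1.3077 = 516.8578 K

516.8578 K


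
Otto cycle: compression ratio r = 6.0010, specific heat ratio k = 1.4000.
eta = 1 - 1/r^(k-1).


r^(k-1) = 2.0478
eta = 1 - 1/2.0478 = 0.5117 = 51.1673%

51.1673%


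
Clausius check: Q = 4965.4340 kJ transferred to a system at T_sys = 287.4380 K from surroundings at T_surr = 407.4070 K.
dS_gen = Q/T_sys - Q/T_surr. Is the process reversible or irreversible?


dS_sys = 4965.4340/287.4380 = 17.2748 kJ/K
dS_surr = -4965.4340/407.4070 = -12.1879 kJ/K
dS_gen = 17.2748 - 12.1879 = 5.0869 kJ/K (irreversible)

dS_gen = 5.0869 kJ/K, irreversible


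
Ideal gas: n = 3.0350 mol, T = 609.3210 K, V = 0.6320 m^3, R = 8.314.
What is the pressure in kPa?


P = nRT/V = 3.0350 * 8.314 * 609.3210 / 0.6320
= 15374.9907 / 0.6320 = 24327.5169 Pa = 24.3275 kPa

24.3275 kPa


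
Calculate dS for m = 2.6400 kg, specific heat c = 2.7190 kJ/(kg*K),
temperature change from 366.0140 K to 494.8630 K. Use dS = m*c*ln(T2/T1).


T2/T1 = 1.3520
ln(T2/T1) = 0.3016
dS = 2.6400 * 2.7190 * 0.3016 = 2.1650 kJ/K

2.1650 kJ/K


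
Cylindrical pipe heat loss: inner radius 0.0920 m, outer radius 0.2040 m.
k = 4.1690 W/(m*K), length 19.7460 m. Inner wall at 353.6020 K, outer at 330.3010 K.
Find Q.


dT = 23.3010 K
ln(ro/ri) = 0.7963
Q = 2*pi*4.1690*19.7460*23.3010 / 0.7963 = 15134.6230 W

15134.6230 W


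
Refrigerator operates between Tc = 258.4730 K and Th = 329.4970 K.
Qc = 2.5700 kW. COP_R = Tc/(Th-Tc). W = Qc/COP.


COP = 258.4730 / 71.0240 = 3.6392
W = 2.5700 / 3.6392 = 0.7062 kW

COP = 3.6392, W = 0.7062 kW


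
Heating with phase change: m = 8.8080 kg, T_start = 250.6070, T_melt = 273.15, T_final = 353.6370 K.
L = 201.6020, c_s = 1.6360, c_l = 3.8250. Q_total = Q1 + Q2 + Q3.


Q1 (sensible, solid) = 8.8080 * 1.6360 * 22.5430 = 324.8421 kJ
Q2 (latent) = 8.8080 * 201.6020 = 1775.7104 kJ
Q3 (sensible, liquid) = 8.8080 * 3.8250 * 80.4870 = 2711.6553 kJ
Q_total = 4812.2078 kJ

4812.2078 kJ


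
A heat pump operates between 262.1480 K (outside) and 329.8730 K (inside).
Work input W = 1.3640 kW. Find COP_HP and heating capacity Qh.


COP = 329.8730 / 67.7250 = 4.8708
Qh = 4.8708 * 1.3640 = 6.6437 kW

COP = 4.8708, Qh = 6.6437 kW


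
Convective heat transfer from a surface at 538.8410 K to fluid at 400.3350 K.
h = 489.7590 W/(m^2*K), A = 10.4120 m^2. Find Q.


dT = 138.5060 K
Q = 489.7590 * 10.4120 * 138.5060 = 706293.4393 W

706293.4393 W


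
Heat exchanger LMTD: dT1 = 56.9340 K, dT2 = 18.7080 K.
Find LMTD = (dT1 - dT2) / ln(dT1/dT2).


dT1/dT2 = 3.0433
ln(dT1/dT2) = 1.1129
LMTD = 38.2260 / 1.1129 = 34.3468 K

34.3468 K


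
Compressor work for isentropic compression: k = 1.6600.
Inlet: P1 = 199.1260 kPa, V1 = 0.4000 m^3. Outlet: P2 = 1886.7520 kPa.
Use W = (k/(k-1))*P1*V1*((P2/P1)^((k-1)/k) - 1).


(k-1)/k = 0.3976
(P2/P1)^exp = 2.4450
W = 2.5152 * 199.1260 * 0.4000 * (2.4450 - 1) = 289.4839 kJ

289.4839 kJ


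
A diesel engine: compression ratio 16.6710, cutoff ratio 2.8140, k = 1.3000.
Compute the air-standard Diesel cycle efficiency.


r^(k-1) = 2.3259
rc^k = 3.8381
eta = 0.4826 = 48.2554%

48.2554%


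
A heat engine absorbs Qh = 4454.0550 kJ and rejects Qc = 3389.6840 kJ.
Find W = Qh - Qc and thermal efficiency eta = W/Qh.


W = 4454.0550 - 3389.6840 = 1064.3710 kJ
eta = 1064.3710 / 4454.0550 = 0.2390 = 23.8967%

W = 1064.3710 kJ, eta = 23.8967%


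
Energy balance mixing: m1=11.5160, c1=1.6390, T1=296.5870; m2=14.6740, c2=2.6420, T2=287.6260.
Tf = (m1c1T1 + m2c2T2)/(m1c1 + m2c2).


num = 16748.8862
den = 57.6434
Tf = 290.5602 K

290.5602 K


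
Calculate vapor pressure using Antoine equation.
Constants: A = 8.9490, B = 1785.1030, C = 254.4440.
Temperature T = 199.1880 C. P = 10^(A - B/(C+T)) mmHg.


C+T = 453.6320
B/(C+T) = 3.9351
log10(P) = 8.9490 - 3.9351 = 5.0139
P = 10^5.0139 = 103244.1263 mmHg

103244.1263 mmHg
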